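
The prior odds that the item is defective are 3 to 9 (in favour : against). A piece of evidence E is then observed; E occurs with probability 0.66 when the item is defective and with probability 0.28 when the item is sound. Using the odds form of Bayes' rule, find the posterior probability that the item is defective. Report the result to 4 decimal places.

Prior odds = 3/9 = 0.33333.
Likelihood ratio for E = 0.66/0.28 = 2.3571.
Posterior odds = prior odds × LR = 0.78571.
Posterior probability = odds/(1+odds) = 0.78571/1.7857 = 0.4400.

Posterior probability ≈ 0.4400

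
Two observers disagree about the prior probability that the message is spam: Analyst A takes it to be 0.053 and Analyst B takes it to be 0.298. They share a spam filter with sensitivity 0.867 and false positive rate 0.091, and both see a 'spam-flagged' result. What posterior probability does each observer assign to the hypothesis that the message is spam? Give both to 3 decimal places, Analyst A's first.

Analyst A: 0.348; Analyst B: 0.802

P('+'|H) = 0.867, P('+'|¬H) = 0.091.
Analyst A: numerator 0.867·0.053 = 0.045951; evidence = 0.045951+0.091·0.947 = 0.13213; posterior = 0.348.
Analyst B: numerator 0.867·0.298 = 0.25837; evidence = 0.25837+0.091·0.702 = 0.32225; posterior = 0.802.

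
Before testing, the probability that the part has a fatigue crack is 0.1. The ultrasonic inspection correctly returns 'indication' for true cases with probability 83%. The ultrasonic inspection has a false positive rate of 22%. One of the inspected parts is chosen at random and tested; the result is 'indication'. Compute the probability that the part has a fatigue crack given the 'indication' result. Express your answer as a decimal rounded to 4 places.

P(H | E) ≈ 0.2954

Write H for 'the part has a fatigue crack'. Prior odds H:¬H = 0.1/0.9 = 0.11111. For the 'indication' outcome, the likelihood ratio is 0.83/0.22 = 3.7727.
Posterior odds = 0.11111 × 3.7727 = 0.41919, so P(H|E) = 0.41919/(1+0.41919) = 0.2954.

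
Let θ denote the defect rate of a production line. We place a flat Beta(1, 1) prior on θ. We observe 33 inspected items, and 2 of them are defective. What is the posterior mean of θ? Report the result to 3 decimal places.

The binomial likelihood is conjugate to the Beta prior: with 2 successes and 31 failures, the posterior is Beta(1+2, 1+31) = Beta(3, 32).
Posterior mean = α/(α+β) = 3/35 = 0.086.

Posterior mean ≈ 0.086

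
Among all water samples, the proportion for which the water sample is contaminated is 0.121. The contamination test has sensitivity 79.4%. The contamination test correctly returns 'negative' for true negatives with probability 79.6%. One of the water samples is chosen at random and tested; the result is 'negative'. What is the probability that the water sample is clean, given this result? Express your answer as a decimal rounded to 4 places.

Let H be the event that the water sample is contaminated. P(H) = 0.121, so P(¬H) = 0.879. With E the 'negative' result, P(E|H) = 0.206 and P(E|¬H) = 0.796.
P(E) = 0.206·0.121 + 0.796·0.879 = 0.024926 + 0.69968 = 0.72461.
By Bayes' theorem, P(H|E) = 0.024926 / 0.72461 = 0.0344. Hence P(¬H|E) = 1 − 0.0344 = 0.9656.

P(¬H | E) ≈ 0.9656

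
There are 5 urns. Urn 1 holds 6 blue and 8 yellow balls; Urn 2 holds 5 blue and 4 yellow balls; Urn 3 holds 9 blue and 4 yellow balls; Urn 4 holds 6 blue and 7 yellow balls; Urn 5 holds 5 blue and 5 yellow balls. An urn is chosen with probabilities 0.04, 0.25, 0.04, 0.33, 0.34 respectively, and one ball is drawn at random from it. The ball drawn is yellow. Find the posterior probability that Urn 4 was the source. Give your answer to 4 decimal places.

Posterior probability ≈ 0.3597

P(yellow|Urn 1) = 0.5714; P(yellow|Urn 2) = 0.4444; P(yellow|Urn 3) = 0.3077; P(yellow|Urn 4) = 0.5385; P(yellow|Urn 5) = 0.5.
Prior × likelihood for each source: 0.04·0.5714=0.02286, 0.25·0.4444=0.1111, 0.04·0.3077=0.01231, 0.33·0.5385=0.1777, 0.34·0.5=0.1700. Summing gives P(yellow) = 0.49397.
P(Urn 4 | yellow) = 0.1777 / 0.49397 = 0.3597.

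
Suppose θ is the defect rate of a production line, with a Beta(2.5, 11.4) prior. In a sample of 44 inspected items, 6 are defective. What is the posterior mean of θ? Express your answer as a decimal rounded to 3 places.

Posterior mean ≈ 0.147

Observing 6 successes and 38 failures updates Beta(2.5, 11.4) by adding the success and failure counts to the two shape parameters: α = 2.5+6 = 8.5, β = 11.4+38 = 49.4.
E[θ | data] = 8.5/(8.5+49.4) = 0.147.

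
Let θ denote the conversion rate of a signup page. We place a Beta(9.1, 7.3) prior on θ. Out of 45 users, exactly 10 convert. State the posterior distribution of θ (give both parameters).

Posterior: Beta(19.1, 42.3)

Observing 10 successes and 35 failures updates Beta(9.1, 7.3) by adding the success and failure counts to the two shape parameters: α = 9.1+10 = 19.1, β = 7.3+35 = 42.3.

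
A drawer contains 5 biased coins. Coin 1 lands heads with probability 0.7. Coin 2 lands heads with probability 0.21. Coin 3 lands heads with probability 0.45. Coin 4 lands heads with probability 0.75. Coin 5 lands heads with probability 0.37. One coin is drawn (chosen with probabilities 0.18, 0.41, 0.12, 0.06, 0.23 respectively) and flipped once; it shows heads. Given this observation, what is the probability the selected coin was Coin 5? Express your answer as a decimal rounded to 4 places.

Posterior probability ≈ 0.2148

P(heads|C1) = 0.7; P(heads|C2) = 0.21; P(heads|C3) = 0.45; P(heads|C4) = 0.75; P(heads|C5) = 0.37.
Prior × likelihood for each source: 0.18·0.7=0.1260, 0.41·0.21=0.08610, 0.12·0.45=0.05400, 0.06·0.75=0.04500, 0.23·0.37=0.08510. Summing gives P(heads) = 0.39620.
P(Coin 5 | heads) = 0.08510 / 0.39620 = 0.2148.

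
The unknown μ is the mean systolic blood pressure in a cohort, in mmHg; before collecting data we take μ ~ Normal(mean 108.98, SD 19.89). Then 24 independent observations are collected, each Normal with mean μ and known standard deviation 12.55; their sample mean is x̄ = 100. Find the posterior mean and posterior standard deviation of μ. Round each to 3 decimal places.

Prior precision 1/τ₀² = 1/19.89² = 0.00252773; data precision n/σ² = 24/12.55² = 0.152379.
Posterior precision = 0.00252773 + 0.152379 = 0.154906, giving posterior SD = 1/√0.154906 = 2.541.
Posterior mean = (0.00252773·108.98 + 0.152379·100) / 0.154906 = 100.147.

Posterior mean ≈ 100.147; posterior SD ≈ 2.541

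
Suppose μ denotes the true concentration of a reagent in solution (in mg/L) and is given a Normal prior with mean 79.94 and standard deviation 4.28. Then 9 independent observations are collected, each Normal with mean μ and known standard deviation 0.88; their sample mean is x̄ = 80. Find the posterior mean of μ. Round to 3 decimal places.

With known σ, the Normal prior is conjugate. Weight on the data is w = (n/σ²)/(n/σ² + 1/τ₀²) = 11.6219/(11.6219+0.0545899) = 0.99532.
Posterior mean = w·x̄ + (1−w)·μ₀ = 0.99532·80 + 0.0046752·79.94 = 80.000.

Posterior mean ≈ 80.000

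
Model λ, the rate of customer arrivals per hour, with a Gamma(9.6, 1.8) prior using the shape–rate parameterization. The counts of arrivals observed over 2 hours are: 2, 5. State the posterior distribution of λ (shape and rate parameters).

The Poisson likelihood adds the total count to the shape and the number of exposure periods to the rate. Here ∑xᵢ = 7 and n = 2, so shape 9.6→16.6 and rate 1.8→3.8.

Posterior: Gamma(shape=16.6, rate=3.8)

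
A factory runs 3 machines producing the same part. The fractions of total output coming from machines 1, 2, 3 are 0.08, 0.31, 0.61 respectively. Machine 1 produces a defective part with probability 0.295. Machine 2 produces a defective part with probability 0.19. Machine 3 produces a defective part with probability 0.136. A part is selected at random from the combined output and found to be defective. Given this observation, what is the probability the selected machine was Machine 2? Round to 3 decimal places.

Tabulate prior·likelihood by source: [1] prior 0.08, lik 0.295, product 0.02360; [2] prior 0.31, lik 0.19, product 0.05890; [3] prior 0.61, lik 0.136, product 0.08296.
Normalizing constant = 0.16546; the posterior for Machine 2 is its product over the sum, 0.05890/0.16546 = 0.356.

Posterior probability ≈ 0.356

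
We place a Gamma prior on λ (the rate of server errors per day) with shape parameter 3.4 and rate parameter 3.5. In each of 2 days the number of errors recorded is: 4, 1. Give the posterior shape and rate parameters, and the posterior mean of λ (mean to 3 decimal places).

Posterior: Gamma(shape=8.4, rate=5.5); mean ≈ 1.527

The Poisson likelihood adds the total count to the shape and the number of exposure periods to the rate. Here ∑xᵢ = 5 and n = 2, so shape 3.4→8.4 and rate 3.5→5.5.
Posterior mean = shape/rate = 8.4/5.5 = 1.527.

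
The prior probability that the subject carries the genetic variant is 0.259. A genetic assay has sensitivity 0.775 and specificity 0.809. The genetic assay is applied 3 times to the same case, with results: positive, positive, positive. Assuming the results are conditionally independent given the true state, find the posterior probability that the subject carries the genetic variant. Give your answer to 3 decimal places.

With H the event that the subject carries the genetic variant, the joint likelihood of the observed sequence is P(data|H) = 0.775·0.775·0.775 = 0.46548 and P(data|¬H) = 0.191·0.191·0.191 = 0.0069679.
Bayes: P(H|data) = 0.259·0.46548 / (0.259·0.46548 + 0.741·0.0069679) = 0.12056/0.12572 = 0.9589.

Posterior P(H) ≈ 0.959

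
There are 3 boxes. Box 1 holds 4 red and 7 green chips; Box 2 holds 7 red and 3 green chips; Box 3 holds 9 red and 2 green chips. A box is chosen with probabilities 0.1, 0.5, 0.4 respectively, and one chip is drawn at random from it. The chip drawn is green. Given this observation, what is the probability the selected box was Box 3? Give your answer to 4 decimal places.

Posterior probability ≈ 0.2540

P(green|Box 1) = 0.6364; P(green|Box 2) = 0.3; P(green|Box 3) = 0.1818.
Prior × likelihood for each source: 0.1·0.6364=0.06364, 0.5·0.3=0.1500, 0.4·0.1818=0.07273. Summing gives P(green) = 0.28636.
P(Box 3 | green) = 0.07273 / 0.28636 = 0.2540.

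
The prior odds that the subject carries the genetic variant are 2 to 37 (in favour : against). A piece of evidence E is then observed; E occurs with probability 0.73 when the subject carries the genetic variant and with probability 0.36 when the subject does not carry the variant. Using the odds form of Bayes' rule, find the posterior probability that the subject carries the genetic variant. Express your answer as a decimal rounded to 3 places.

Prior odds = 2/37 = 0.054054. In log-odds, ln(0.054054) = -2.9178.
Add log likelihood ratio: ln(2.0278) = 0.70694.
Posterior log-odds = -2.2108, so posterior odds = exp(-2.2108) = 0.10961. Converting, P(H|E) = 0.10961/1.1096 = 0.099.

Posterior probability ≈ 0.099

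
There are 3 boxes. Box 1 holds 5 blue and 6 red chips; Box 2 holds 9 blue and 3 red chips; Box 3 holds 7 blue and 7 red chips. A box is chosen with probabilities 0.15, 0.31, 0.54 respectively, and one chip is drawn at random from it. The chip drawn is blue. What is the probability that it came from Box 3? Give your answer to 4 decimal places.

P(blue|Box 1) = 0.4545; P(blue|Box 2) = 0.75; P(blue|Box 3) = 0.5.
Prior × likelihood for each source: 0.15·0.4545=0.06818, 0.31·0.75=0.2325, 0.54·0.5=0.2700. Summing gives P(blue) = 0.57068.
P(Box 3 | blue) = 0.2700 / 0.57068 = 0.4731.

Posterior probability ≈ 0.4731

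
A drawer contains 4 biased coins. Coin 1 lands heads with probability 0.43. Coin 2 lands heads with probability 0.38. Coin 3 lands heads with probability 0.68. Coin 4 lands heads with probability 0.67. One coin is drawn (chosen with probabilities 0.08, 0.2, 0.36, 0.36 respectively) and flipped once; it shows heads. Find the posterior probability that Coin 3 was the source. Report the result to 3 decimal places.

Posterior probability ≈ 0.410

P(heads|C1) = 0.43; P(heads|C2) = 0.38; P(heads|C3) = 0.68; P(heads|C4) = 0.67.
Prior × likelihood for each source: 0.08·0.43=0.03440, 0.2·0.38=0.07600, 0.36·0.68=0.2448, 0.36·0.67=0.2412. Summing gives P(heads) = 0.59640.
P(Coin 3 | heads) = 0.2448 / 0.59640 = 0.410.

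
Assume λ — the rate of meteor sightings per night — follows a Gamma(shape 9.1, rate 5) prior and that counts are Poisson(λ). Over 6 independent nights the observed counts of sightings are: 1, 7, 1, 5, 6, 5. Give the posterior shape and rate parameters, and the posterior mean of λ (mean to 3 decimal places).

The Poisson likelihood adds the total count to the shape and the number of exposure periods to the rate. Here ∑xᵢ = 25 and n = 6, so shape 9.1→34.1 and rate 5→11.
E[λ | data] = 34.1/11 = 3.100.

Posterior: Gamma(shape=34.1, rate=11); mean ≈ 3.100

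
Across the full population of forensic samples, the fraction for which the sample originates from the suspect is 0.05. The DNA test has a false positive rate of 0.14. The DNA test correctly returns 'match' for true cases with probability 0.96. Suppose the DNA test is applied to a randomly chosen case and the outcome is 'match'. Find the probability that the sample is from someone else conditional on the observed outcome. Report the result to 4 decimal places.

P(¬H | E) ≈ 0.7348

Let H be the event that the sample originates from the suspect. P(H) = 0.05, so P(¬H) = 0.95. With E the 'match' result, P(E|H) = 0.96 and P(E|¬H) = 0.14.
P(E) = 0.96·0.05 + 0.14·0.95 = 0.048000 + 0.13300 = 0.18100.
By Bayes' theorem, P(H|E) = 0.048000 / 0.18100 = 0.2652. Hence P(¬H|E) = 1 − 0.2652 = 0.7348.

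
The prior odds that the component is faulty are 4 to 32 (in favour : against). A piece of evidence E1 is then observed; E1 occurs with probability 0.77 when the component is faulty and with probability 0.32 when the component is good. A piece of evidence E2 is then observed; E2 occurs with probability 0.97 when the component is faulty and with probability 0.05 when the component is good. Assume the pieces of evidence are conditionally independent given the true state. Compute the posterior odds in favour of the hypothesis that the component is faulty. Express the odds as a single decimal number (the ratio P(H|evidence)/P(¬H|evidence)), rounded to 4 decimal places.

Posterior odds ≈ 5.8352

Prior odds = 4/32 = 0.12500. In log-odds, ln(0.12500) = -2.0794.
Add log likelihood ratios: ln(2.4062) + ln(19.400) = 3.8433.
Posterior log-odds = 1.7639, so posterior odds = exp(1.7639) = 5.8352.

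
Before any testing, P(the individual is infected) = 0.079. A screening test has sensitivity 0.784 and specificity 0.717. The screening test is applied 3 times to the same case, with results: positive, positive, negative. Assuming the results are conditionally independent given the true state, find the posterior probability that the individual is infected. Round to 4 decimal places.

With H the event that the individual is infected, the joint likelihood of the observed sequence is P(data|H) = 0.784·0.784·0.216 = 0.13277 and P(data|¬H) = 0.283·0.283·0.717 = 0.057424.
Bayes: P(H|data) = 0.079·0.13277 / (0.079·0.13277 + 0.921·0.057424) = 0.010488/0.063376 = 0.1655.

Posterior P(H) ≈ 0.1655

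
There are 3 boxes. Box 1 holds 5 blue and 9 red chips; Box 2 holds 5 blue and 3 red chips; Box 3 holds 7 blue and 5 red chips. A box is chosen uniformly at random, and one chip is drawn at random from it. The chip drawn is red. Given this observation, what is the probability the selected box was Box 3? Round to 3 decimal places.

Posterior probability ≈ 0.290

P(red|Box 1) = 0.6429; P(red|Box 2) = 0.375; P(red|Box 3) = 0.4167.
Prior × likelihood for each source: 0.333333·0.6429=0.2143, 0.333333·0.375=0.1250, 0.333333·0.4167=0.1389. Summing gives P(red) = 0.47817.
P(Box 3 | red) = 0.1389 / 0.47817 = 0.290.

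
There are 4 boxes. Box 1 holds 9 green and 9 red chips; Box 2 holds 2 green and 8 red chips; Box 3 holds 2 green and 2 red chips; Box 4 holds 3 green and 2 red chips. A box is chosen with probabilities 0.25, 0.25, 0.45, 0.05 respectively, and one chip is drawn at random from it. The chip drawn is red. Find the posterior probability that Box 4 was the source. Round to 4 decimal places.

Posterior probability ≈ 0.0351

P(red|Box 1) = 0.5; P(red|Box 2) = 0.8; P(red|Box 3) = 0.5; P(red|Box 4) = 0.4.
Prior × likelihood for each source: 0.25·0.5=0.1250, 0.25·0.8=0.2000, 0.45·0.5=0.2250, 0.05·0.4=0.02000. Summing gives P(red) = 0.57000.
P(Box 4 | red) = 0.02000 / 0.57000 = 0.0351.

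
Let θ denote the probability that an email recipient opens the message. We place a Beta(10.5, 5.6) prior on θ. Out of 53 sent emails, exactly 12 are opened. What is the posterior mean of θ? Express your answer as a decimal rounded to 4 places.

Observing 12 successes and 41 failures updates Beta(10.5, 5.6) by adding the success and failure counts to the two shape parameters: α = 10.5+12 = 22.5, β = 5.6+41 = 46.6.
E[θ | data] = 22.5/(22.5+46.6) = 0.3256.

Posterior mean ≈ 0.3256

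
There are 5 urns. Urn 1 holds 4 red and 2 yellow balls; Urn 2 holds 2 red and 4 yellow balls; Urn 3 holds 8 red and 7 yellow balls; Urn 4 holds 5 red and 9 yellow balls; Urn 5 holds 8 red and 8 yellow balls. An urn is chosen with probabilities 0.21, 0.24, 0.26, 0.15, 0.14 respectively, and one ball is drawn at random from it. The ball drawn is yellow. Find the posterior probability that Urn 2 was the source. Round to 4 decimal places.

Posterior probability ≈ 0.3090

Tabulate prior·likelihood by source: [1] prior 0.21, lik 0.3333, product 0.07000; [2] prior 0.24, lik 0.6667, product 0.1600; [3] prior 0.26, lik 0.4667, product 0.1213; [4] prior 0.15, lik 0.6429, product 0.09643; [5] prior 0.14, lik 0.5, product 0.07000.
Normalizing constant = 0.51776; the posterior for Urn 2 is its product over the sum, 0.1600/0.51776 = 0.3090.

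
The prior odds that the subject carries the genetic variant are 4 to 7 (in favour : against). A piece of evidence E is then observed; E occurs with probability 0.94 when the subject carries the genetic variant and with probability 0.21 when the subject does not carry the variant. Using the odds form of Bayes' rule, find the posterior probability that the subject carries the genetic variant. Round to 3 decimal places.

Prior odds = 4/7 = 0.57143.
Likelihood ratio for E = 0.94/0.21 = 4.4762.
Posterior odds = prior odds × LR = 2.5578.
Posterior probability = odds/(1+odds) = 2.5578/3.5578 = 0.719.

Posterior probability ≈ 0.719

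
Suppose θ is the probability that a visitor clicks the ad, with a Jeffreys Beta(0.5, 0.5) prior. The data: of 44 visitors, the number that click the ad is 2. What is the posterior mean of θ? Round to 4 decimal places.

Posterior mean ≈ 0.0556

Observing 2 successes and 42 failures updates Beta(0.5, 0.5) by adding the success and failure counts to the two shape parameters: α = 0.5+2 = 2.5, β = 0.5+42 = 42.5.
E[θ | data] = 2.5/(2.5+42.5) = 0.0556.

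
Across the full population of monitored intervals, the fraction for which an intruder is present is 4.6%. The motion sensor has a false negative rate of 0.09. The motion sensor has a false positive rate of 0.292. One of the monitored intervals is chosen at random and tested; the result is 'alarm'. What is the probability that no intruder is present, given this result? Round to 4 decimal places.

P(¬H | E) ≈ 0.8694

Write H for 'an intruder is present'. Prior odds H:¬H = 0.046/0.954 = 0.048218. For the 'alarm' outcome, the likelihood ratio is 0.91/0.292 = 3.1164.
Posterior odds = 0.048218 × 3.1164 = 0.15027, so P(H|E) = 0.15027/(1+0.15027) = 0.1306. Then P(¬H|E) = 1 − 0.1306 = 0.8694.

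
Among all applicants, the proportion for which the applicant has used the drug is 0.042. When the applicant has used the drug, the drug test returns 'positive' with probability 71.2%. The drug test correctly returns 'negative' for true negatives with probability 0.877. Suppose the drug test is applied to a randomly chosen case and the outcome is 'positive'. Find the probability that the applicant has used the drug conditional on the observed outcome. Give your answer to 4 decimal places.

Let H be the event that the applicant has used the drug. P(H) = 0.042, so P(¬H) = 0.958. With E the 'positive' result, P(E|H) = 0.712 and P(E|¬H) = 0.123.
P(E) = 0.712·0.042 + 0.123·0.958 = 0.029904 + 0.11783 = 0.14774.
By Bayes' theorem, P(H|E) = 0.029904 / 0.14774 = 0.2024.

P(H | E) ≈ 0.2024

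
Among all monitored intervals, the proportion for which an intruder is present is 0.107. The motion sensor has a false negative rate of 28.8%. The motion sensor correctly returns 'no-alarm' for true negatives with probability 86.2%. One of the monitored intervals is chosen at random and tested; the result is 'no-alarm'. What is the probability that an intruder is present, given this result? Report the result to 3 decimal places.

P(H | E) ≈ 0.038

Write H for 'an intruder is present'. Prior odds H:¬H = 0.107/0.893 = 0.11982. For the 'no-alarm' outcome, the likelihood ratio is 0.288/0.862 = 0.33411.
Posterior odds = 0.11982 × 0.33411 = 0.040033, so P(H|E) = 0.040033/(1+0.040033) = 0.038.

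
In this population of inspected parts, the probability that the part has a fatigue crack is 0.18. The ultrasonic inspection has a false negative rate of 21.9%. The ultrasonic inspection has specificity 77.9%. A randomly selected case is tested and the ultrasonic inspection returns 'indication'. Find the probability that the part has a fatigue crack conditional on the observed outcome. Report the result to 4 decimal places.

Write H for 'the part has a fatigue crack'. Prior odds H:¬H = 0.18/0.82 = 0.21951. For the 'indication' outcome, the likelihood ratio is 0.781/0.221 = 3.5339.
Posterior odds = 0.21951 × 3.5339 = 0.77574, so P(H|E) = 0.77574/(1+0.77574) = 0.4369.

P(H | E) ≈ 0.4369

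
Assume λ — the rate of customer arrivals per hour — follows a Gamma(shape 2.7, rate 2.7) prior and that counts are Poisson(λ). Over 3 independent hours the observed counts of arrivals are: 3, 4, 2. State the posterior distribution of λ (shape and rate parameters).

The Poisson likelihood adds the total count to the shape and the number of exposure periods to the rate. Here ∑xᵢ = 9 and n = 3, so shape 2.7→11.7 and rate 2.7→5.7.

Posterior: Gamma(shape=11.7, rate=5.7)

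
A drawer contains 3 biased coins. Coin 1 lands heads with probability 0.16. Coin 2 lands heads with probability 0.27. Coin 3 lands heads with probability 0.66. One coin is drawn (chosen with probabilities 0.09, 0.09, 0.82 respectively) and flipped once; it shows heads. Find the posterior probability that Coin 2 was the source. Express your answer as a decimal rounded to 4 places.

P(heads|C1) = 0.16; P(heads|C2) = 0.27; P(heads|C3) = 0.66.
Prior × likelihood for each source: 0.09·0.16=0.01440, 0.09·0.27=0.02430, 0.82·0.66=0.5412. Summing gives P(heads) = 0.57990.
P(Coin 2 | heads) = 0.02430 / 0.57990 = 0.0419.

Posterior probability ≈ 0.0419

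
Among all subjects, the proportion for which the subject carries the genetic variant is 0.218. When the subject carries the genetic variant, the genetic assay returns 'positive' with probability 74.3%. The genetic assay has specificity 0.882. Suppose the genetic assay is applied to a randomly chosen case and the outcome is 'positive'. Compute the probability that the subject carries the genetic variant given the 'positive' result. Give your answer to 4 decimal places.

P(H | E) ≈ 0.6371

Write H for 'the subject carries the genetic variant'. Prior odds H:¬H = 0.218/0.782 = 0.27877. For the 'positive' outcome, the likelihood ratio is 0.743/0.118 = 6.2966.
Posterior odds = 0.27877 × 6.2966 = 1.7553, so P(H|E) = 1.7553/(1+1.7553) = 0.6371.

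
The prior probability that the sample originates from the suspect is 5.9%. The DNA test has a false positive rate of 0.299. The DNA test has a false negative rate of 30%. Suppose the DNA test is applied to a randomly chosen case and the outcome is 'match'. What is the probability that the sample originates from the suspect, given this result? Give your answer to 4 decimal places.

Write H for 'the sample originates from the suspect'. Prior odds H:¬H = 0.059/0.941 = 0.062699. For the 'match' outcome, the likelihood ratio is 0.7/0.299 = 2.3411.
Posterior odds = 0.062699 × 2.3411 = 0.14679, so P(H|E) = 0.14679/(1+0.14679) = 0.1280.

P(H | E) ≈ 0.1280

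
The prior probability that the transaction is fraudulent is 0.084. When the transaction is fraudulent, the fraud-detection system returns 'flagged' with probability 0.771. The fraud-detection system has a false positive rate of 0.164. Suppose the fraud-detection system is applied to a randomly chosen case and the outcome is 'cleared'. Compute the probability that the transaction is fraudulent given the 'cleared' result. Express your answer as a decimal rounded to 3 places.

P(H | E) ≈ 0.025

Write H for 'the transaction is fraudulent'. Prior odds H:¬H = 0.084/0.916 = 0.091703. For the 'cleared' outcome, the likelihood ratio is 0.229/0.836 = 0.27392.
Posterior odds = 0.091703 × 0.27392 = 0.025120, so P(H|E) = 0.025120/(1+0.025120) = 0.025.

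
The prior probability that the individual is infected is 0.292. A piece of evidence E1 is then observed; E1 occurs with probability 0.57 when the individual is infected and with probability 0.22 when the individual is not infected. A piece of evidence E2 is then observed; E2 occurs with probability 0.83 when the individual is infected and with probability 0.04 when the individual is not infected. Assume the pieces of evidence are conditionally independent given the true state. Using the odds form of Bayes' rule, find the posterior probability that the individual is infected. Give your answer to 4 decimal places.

Posterior probability ≈ 0.9568

Prior odds = 0.292/(1−0.292) = 0.41243.
Likelihood ratio for E1 = 0.57/0.22 = 2.5909.
Likelihood ratio for E2 = 0.83/0.04 = 20.750.
Posterior odds = prior odds × LR₁ × LR₂ = 22.173.
Posterior probability = odds/(1+odds) = 22.173/23.173 = 0.9568.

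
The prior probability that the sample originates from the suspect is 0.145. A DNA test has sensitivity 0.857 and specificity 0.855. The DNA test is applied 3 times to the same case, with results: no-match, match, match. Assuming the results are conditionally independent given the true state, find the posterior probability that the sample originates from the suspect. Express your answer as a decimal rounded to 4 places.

Posterior P(H) ≈ 0.4977

Let H be the event that the sample originates from the suspect; start with P(H) = 0.145. P('match'|H) = 0.857, P('match'|¬H) = 0.145.
Update on result 1 ('no-match'): P(H) ← 0.143·0.1450 / (0.143·0.1450 + 0.855·0.8550) = 0.020735/0.75176 = 0.0276.
Update on result 2 ('match'): P(H) ← 0.857·0.0276 / (0.857·0.0276 + 0.145·0.9724) = 0.023638/0.16464 = 0.1436.
Update on result 3 ('match'): P(H) ← 0.857·0.1436 / (0.857·0.1436 + 0.145·0.8564) = 0.12304/0.24722 = 0.4977.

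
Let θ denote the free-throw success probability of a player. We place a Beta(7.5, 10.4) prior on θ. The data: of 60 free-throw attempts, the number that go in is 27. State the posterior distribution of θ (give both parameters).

Posterior: Beta(34.5, 43.4)

Observing 27 successes and 33 failures updates Beta(7.5, 10.4) by adding the success and failure counts to the two shape parameters: α = 7.5+27 = 34.5, β = 10.4+33 = 43.4.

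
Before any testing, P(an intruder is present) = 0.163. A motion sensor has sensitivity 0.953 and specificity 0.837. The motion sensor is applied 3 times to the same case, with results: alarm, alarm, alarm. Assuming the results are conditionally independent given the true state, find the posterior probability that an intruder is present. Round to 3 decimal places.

Posterior P(H) ≈ 0.975

With H the event that an intruder is present, the joint likelihood of the observed sequence is P(data|H) = 0.953·0.953·0.953 = 0.86552 and P(data|¬H) = 0.163·0.163·0.163 = 0.0043307.
Bayes: P(H|data) = 0.163·0.86552 / (0.163·0.86552 + 0.837·0.0043307) = 0.14108/0.14471 = 0.9750.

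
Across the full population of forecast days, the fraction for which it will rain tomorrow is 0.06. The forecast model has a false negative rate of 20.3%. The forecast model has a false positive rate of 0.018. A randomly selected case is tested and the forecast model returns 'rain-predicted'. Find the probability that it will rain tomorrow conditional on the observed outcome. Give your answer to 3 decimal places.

Let H be the event that it will rain tomorrow. P(H) = 0.06, so P(¬H) = 0.94. With E the 'rain-predicted' result, P(E|H) = 0.797 and P(E|¬H) = 0.018.
P(E) = 0.797·0.06 + 0.018·0.94 = 0.047820 + 0.016920 = 0.064740.
By Bayes' theorem, P(H|E) = 0.047820 / 0.064740 = 0.739.

P(H | E) ≈ 0.739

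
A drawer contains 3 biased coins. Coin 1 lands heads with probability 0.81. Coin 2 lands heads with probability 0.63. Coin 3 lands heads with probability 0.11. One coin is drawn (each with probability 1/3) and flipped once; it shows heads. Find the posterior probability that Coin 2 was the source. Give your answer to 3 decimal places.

Posterior probability ≈ 0.406

P(heads|C1) = 0.81; P(heads|C2) = 0.63; P(heads|C3) = 0.11.
Prior × likelihood for each source: 0.333333·0.81=0.2700, 0.333333·0.63=0.2100, 0.333333·0.11=0.03667. Summing gives P(heads) = 0.51667.
P(Coin 2 | heads) = 0.2100 / 0.51667 = 0.406.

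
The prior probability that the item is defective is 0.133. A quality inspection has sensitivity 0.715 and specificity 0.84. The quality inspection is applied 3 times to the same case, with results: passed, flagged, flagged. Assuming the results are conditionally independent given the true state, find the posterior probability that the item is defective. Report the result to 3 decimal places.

Posterior P(H) ≈ 0.510

With H the event that the item is defective, the joint likelihood of the observed sequence is P(data|H) = 0.285·0.715·0.715 = 0.14570 and P(data|¬H) = 0.84·0.16·0.16 = 0.021504.
Bayes: P(H|data) = 0.133·0.14570 / (0.133·0.14570 + 0.867·0.021504) = 0.019378/0.038022 = 0.5097.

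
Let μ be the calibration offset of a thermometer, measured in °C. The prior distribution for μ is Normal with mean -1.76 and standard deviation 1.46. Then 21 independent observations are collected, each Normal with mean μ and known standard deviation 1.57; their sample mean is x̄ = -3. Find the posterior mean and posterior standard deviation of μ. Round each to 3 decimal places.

Posterior mean ≈ -2.935; posterior SD ≈ 0.334

Prior precision 1/τ₀² = 1/1.46² = 0.469131; data precision n/σ² = 21/1.57² = 8.51962.
Posterior precision = 0.469131 + 8.51962 = 8.98875, giving posterior SD = 1/√8.98875 = 0.334.
Posterior mean = (0.469131·-1.76 + 8.51962·-3) / 8.98875 = -2.935.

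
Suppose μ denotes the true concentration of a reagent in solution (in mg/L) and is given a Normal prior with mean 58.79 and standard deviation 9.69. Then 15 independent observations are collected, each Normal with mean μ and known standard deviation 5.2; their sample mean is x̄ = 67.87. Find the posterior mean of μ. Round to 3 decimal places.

Posterior mean ≈ 67.699

Prior precision 1/τ₀² = 1/9.69² = 0.0106501; data precision n/σ² = 15/5.2² = 0.554734.
Posterior precision = 0.0106501 + 0.554734 = 0.565384.
Posterior mean = (0.0106501·58.79 + 0.554734·67.87) / 0.565384 = 67.699.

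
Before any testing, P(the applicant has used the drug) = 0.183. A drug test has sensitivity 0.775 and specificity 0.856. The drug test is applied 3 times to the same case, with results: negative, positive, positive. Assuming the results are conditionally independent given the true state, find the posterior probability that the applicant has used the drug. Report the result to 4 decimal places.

Let H be the event that the applicant has used the drug; start with P(H) = 0.183. P('positive'|H) = 0.775, P('positive'|¬H) = 0.144.
Update on result 1 ('negative'): P(H) ← 0.225·0.1830 / (0.225·0.1830 + 0.856·0.8170) = 0.041175/0.74053 = 0.0556.
Update on result 2 ('positive'): P(H) ← 0.775·0.0556 / (0.775·0.0556 + 0.144·0.9444) = 0.043092/0.17909 = 0.2406.
Update on result 3 ('positive'): P(H) ← 0.775·0.2406 / (0.775·0.2406 + 0.144·0.7594) = 0.18648/0.29583 = 0.6304.

Posterior P(H) ≈ 0.6304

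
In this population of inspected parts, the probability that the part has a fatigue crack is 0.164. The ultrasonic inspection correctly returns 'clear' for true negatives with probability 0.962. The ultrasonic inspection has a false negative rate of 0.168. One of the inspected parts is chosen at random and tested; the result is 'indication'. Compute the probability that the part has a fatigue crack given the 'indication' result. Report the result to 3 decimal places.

P(H | E) ≈ 0.811

Write H for 'the part has a fatigue crack'. Prior odds H:¬H = 0.164/0.836 = 0.19617. For the 'indication' outcome, the likelihood ratio is 0.832/0.038 = 21.895.
Posterior odds = 0.19617 × 21.895 = 4.2951, so P(H|E) = 4.2951/(1+4.2951) = 0.811.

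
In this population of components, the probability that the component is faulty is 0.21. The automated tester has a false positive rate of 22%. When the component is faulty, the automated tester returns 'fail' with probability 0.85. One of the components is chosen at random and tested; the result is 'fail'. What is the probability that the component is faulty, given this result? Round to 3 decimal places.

Write H for 'the component is faulty'. Prior odds H:¬H = 0.21/0.79 = 0.26582. For the 'fail' outcome, the likelihood ratio is 0.85/0.22 = 3.8636.
Posterior odds = 0.26582 × 3.8636 = 1.0270, so P(H|E) = 1.0270/(1+1.0270) = 0.507.

P(H | E) ≈ 0.507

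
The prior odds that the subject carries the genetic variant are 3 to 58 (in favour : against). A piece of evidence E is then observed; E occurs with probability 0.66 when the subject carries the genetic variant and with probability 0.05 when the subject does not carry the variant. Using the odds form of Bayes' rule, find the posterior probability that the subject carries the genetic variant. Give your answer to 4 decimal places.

Prior odds = 3/58 = 0.051724.
Likelihood ratio for E = 0.66/0.05 = 13.200.
Posterior odds = prior odds × LR = 0.68276.
Posterior probability = odds/(1+odds) = 0.68276/1.6828 = 0.4057.

Posterior probability ≈ 0.4057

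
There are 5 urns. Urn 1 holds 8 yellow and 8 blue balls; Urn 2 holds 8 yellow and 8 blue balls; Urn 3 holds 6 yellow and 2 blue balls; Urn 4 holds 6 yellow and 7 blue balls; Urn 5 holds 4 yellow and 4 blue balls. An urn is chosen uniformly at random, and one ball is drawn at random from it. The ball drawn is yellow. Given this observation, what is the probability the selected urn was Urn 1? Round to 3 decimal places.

Tabulate prior·likelihood by source: [1] prior 0.2, lik 0.5, product 0.1000; [2] prior 0.2, lik 0.5, product 0.1000; [3] prior 0.2, lik 0.75, product 0.1500; [4] prior 0.2, lik 0.4615, product 0.09231; [5] prior 0.2, lik 0.5, product 0.1000.
Normalizing constant = 0.54231; the posterior for Urn 1 is its product over the sum, 0.1000/0.54231 = 0.184.

Posterior probability ≈ 0.184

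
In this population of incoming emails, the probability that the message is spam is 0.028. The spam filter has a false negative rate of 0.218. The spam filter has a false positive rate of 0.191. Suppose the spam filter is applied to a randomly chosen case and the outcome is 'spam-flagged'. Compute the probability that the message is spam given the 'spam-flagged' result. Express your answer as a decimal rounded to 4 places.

P(H | E) ≈ 0.1055

Write H for 'the message is spam'. Prior odds H:¬H = 0.028/0.972 = 0.028807. For the 'spam-flagged' outcome, the likelihood ratio is 0.782/0.191 = 4.0942.
Posterior odds = 0.028807 × 4.0942 = 0.11794, so P(H|E) = 0.11794/(1+0.11794) = 0.1055.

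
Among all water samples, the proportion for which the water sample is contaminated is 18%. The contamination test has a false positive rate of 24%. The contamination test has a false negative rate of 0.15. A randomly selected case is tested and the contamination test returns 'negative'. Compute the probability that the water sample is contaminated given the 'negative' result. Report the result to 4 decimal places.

Write H for 'the water sample is contaminated'. Prior odds H:¬H = 0.18/0.82 = 0.21951. For the 'negative' outcome, the likelihood ratio is 0.15/0.76 = 0.19737.
Posterior odds = 0.21951 × 0.19737 = 0.043325, so P(H|E) = 0.043325/(1+0.043325) = 0.0415.

P(H | E) ≈ 0.0415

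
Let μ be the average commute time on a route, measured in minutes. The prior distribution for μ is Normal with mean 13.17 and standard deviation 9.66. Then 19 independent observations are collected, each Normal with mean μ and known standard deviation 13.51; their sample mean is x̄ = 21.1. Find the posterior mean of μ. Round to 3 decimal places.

With known σ, the Normal prior is conjugate. Weight on the data is w = (n/σ²)/(n/σ² + 1/τ₀²) = 0.104098/(0.104098+0.0107163) = 0.90666.
Posterior mean = w·x̄ + (1−w)·μ₀ = 0.90666·21.1 + 0.093336·13.17 = 20.360.

Posterior mean ≈ 20.360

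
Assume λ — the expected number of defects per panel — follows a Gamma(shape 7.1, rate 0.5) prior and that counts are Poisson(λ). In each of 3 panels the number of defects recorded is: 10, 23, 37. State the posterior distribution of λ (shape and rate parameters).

Total count ∑xᵢ = 70 over n = 3 panels.
Gamma is conjugate to the Poisson likelihood: posterior is Gamma(shape = 7.1+70 = 77.1, rate = 0.5+3 = 3.5).

Posterior: Gamma(shape=77.1, rate=3.5)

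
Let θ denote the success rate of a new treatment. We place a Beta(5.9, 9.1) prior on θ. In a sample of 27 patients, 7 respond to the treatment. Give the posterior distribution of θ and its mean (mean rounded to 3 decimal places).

Observing 7 successes and 20 failures updates Beta(5.9, 9.1) by adding the success and failure counts to the two shape parameters: α = 5.9+7 = 12.9, β = 9.1+20 = 29.1.
Posterior mean = α/(α+β) = 12.9/42 = 0.307.

Posterior: Beta(12.9, 29.1); mean ≈ 0.307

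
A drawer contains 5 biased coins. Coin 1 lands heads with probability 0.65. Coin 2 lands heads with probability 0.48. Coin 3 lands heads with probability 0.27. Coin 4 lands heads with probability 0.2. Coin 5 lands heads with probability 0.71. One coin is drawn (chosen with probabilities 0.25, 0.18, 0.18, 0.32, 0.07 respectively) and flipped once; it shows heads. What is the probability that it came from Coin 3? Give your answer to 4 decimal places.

P(heads|C1) = 0.65; P(heads|C2) = 0.48; P(heads|C3) = 0.27; P(heads|C4) = 0.2; P(heads|C5) = 0.71.
Prior × likelihood for each source: 0.25·0.65=0.1625, 0.18·0.48=0.08640, 0.18·0.27=0.04860, 0.32·0.2=0.06400, 0.07·0.71=0.04970. Summing gives P(heads) = 0.41120.
P(Coin 3 | heads) = 0.04860 / 0.41120 = 0.1182.

Posterior probability ≈ 0.1182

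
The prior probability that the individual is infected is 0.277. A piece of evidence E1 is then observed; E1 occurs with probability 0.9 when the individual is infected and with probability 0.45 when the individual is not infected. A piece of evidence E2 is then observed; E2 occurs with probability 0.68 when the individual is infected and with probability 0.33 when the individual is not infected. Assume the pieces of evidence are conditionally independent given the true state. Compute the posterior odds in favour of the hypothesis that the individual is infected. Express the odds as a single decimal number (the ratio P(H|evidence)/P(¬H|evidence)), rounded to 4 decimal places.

Prior odds = 0.277/(1−0.277) = 0.38313. In log-odds, ln(0.38313) = -0.95939.
Add log likelihood ratios: ln(2.0000) + ln(2.0606) = 1.4161.
Posterior log-odds = 0.45676, so posterior odds = exp(0.45676) = 1.5789.

Posterior odds ≈ 1.5789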